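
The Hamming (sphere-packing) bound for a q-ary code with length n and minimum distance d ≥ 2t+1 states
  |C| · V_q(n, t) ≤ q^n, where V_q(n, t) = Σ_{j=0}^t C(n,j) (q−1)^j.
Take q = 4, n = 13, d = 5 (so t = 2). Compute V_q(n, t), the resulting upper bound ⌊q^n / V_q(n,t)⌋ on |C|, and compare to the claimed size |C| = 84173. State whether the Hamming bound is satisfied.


V_q(n, t) = 742, q^n = 67108864, Hamming bound = 90443, |C| = 84173 ≤ bound (satisfied).

Step 1: Compute V_q(n, t) = Σ_{j=0}^2 C(n, j) (q−1)^j.
  j = 0: C(13,0)·(3)^0 = 1·1 = 1.
  j = 1: C(13,1)·(3)^1 = 13·3 = 39.
  j = 2: C(13,2)·(3)^2 = 78·9 = 702.
  V_q(n, t) = 1 + 39 + 702 = 742.
Step 2: q^n = 4^13 = 67108864.
Step 3: Hamming bound ⌊q^n / V_q(n,t)⌋ = ⌊67108864/742⌋ = 90443.
Step 4: Compare |C| = 84173 to 90443: satisfied.
The claimed |C| lies below the Hamming bound.


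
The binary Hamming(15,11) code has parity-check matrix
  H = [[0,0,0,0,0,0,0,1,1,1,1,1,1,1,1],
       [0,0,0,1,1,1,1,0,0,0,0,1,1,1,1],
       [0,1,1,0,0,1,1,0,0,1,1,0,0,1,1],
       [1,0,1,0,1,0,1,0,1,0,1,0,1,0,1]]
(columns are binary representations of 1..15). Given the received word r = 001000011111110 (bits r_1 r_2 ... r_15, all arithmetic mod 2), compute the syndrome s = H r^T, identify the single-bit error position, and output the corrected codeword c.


s = (1, 1, 0, 0)^T, error position = 12, corrected codeword c = 001000011110110

Compute s = H r^T mod 2 one row at a time:
  s_1 = 1 + 1 + 1 + 1 + 1 + 1 + 1 + 0 = 7 ≡ 1 (mod 2).
  s_2 = 0 + 0 + 0 + 0 + 1 + 1 + 1 + 0 = 3 ≡ 1 (mod 2).
  s_3 = 0 + 1 + 0 + 0 + 1 + 1 + 1 + 0 = 4 ≡ 0 (mod 2).
  s_4 = 0 + 1 + 0 + 0 + 1 + 1 + 1 + 0 = 4 ≡ 0 (mod 2).
s = (1, 1, 0, 0)^T — this equals column 12 of H (binary 1100), so error is at position 12.
Correct: flip bit 12 of r = 001000011111110 to get c = 001000011110110.


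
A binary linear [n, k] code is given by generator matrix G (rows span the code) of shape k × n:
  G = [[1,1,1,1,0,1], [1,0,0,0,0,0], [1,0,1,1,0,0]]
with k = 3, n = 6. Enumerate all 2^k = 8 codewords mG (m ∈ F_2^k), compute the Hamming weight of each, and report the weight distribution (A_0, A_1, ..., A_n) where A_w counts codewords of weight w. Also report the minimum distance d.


Weight distribution: A_0 = 1, A_1 = 1, A_2 = 2, A_3 = 2, A_4 = 1, A_5 = 1. Minimum distance d = 1.

Enumerate all 2^3 = 8 messages m ∈ F_2^3.
For each, compute codeword c = mG in F_2^6, then tally its weight.
  m = 000 → c = 000000, weight = 0.
  m = 100 → c = 111101, weight = 5.
  m = 010 → c = 100000, weight = 1.
  m = 110 → c = 011101, weight = 4.
  m = 001 → c = 101100, weight = 3.
  m = 101 → c = 010001, weight = 2.
  m = 011 → c = 001100, weight = 2.
  m = 111 → c = 110001, weight = 3.
Tally weights:
  weight 0: 1 codewords.
  weight 1: 1 codewords.
  weight 2: 2 codewords.
  weight 3: 2 codewords.
  weight 4: 1 codewords.
  weight 5: 1 codewords.
Minimum distance d = smallest w > 0 with A_w > 0 = 1.
Sanity: Σ A_w = 8 = 2^3 = 8 ✓.


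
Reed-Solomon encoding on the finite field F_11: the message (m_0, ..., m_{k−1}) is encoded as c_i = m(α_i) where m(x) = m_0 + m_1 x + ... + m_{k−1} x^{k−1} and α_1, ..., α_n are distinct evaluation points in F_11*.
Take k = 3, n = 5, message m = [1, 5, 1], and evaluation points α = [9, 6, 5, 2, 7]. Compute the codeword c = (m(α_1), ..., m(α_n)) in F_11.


c = [6, 1, 7, 4, 8]

Message polynomial: m(x) = 1 + 5·x + 1·x^2 (mod 11).
For each evaluation point α_i, compute m(α_i) mod 11:
  α_1 = 9: Horner steps 1 → 3 → 6, so m(9) = 6.
  α_2 = 6: Horner steps 1 → 0 → 1, so m(6) = 1.
  α_3 = 5: Horner steps 1 → 10 → 7, so m(5) = 7.
  α_4 = 2: Horner steps 1 → 7 → 4, so m(2) = 4.
  α_5 = 7: Horner steps 1 → 1 → 8, so m(7) = 8.
Codeword c = [6, 1, 7, 4, 8] ∈ F_11^5.


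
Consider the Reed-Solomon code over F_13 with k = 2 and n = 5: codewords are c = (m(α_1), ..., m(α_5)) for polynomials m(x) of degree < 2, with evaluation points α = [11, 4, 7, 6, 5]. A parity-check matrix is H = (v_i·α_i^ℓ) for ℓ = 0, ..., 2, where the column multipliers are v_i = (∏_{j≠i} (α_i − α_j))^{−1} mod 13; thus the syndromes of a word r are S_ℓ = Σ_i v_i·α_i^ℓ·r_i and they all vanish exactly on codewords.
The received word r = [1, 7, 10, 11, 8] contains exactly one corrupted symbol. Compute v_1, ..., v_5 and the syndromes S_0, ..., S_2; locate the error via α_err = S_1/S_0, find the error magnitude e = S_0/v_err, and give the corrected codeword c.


S = (8, 9, 2), error at position 4, error magnitude e = 2, c = [1, 7, 10, 9, 8].

Step 1: column multipliers v_i = (∏_{j≠i}(α_i − α_j))^{−1} mod 13.
  i = 1 (α = 11): (11−4)(11−7)(11−6)(11−5) = 7·4·5·6 = 840 ≡ 8, so v_1 = 8^{−1} = 5 (mod 13).
  i = 2 (α = 4): (4−11)(4−7)(4−6)(4−5) = (−7)·(−3)·(−2)·(−1) = 42 ≡ 3, so v_2 = 3^{−1} = 9 (mod 13).
  i = 3 (α = 7): (7−11)(7−4)(7−6)(7−5) = (−4)·3·1·2 = −24 ≡ 2, so v_3 = 2^{−1} = 7 (mod 13).
  i = 4 (α = 6): (6−11)(6−4)(6−7)(6−5) = (−5)·2·(−1)·1 = 10 ≡ 10, so v_4 = 10^{−1} = 4 (mod 13).
  i = 5 (α = 5): (5−11)(5−4)(5−7)(5−6) = (−6)·1·(−2)·(−1) = −12 ≡ 1, so v_5 = 1^{−1} = 1 (mod 13).
  v = [5, 9, 7, 4, 1].
Step 2: syndromes of r = [1, 7, 10, 11, 8] (all sums mod 13).
  S_0 = Σ v_i r_i = 5·1 + 9·7 + 7·10 + 4·11 + 1·8 = 190 ≡ 8.
  S_1 = Σ v_i α_i r_i = 5·11·1 + 9·4·7 + 7·7·10 + 4·6·11 + 1·5·8 = 1101 ≡ 9.
  α_i^2 mod 13 = [4, 3, 10, 10, 12].
  S_2 = Σ v_i α_i^2 r_i = 5·4·1 + 9·3·7 + 7·10·10 + 4·10·11 + 1·12·8 = 1445 ≡ 2.
  S = (8, 9, 2) ≠ 0, so r is not a codeword (an error is present).
Step 3: locate the error. For a single error e at position i, S_ℓ = v_i·e·α_i^ℓ, so α_err = S_1/S_0.
  S_0^{−1} = 8^{−1} = 5 (mod 13), so α_err = 9·5 = 45 ≡ 6 = α_4. Error position i = 4.
  Consistency check: S_2/S_1 = 2·3 = 6 ≡ 6 = α_err ✓ (single-error assumption holds).
Step 4: error magnitude e = S_0/v_4 = S_0·∏_{j≠4}(α_4 − α_j) = 8·10 = 80 ≡ 2 (mod 13).
Step 5: correct position 4: c_4 = r_4 − e = 11 − 2 ≡ 9 (mod 13). Hence c = [1, 7, 10, 9, 8].
  Check: interpolating c through the α_i gives m(x) = 3 + 1·x (degree < 2) with m(α_i) = c_i for every i, so c is indeed a codeword.


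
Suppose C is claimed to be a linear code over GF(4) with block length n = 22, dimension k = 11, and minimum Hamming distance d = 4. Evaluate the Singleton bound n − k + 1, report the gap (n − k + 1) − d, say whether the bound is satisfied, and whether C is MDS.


Singleton RHS = n − k + 1 = 12, slack = 8, bound satisfied, not MDS.

Singleton bound: d ≤ n − k + 1.
Here n = 22, k = 11, so n − k + 1 = 12.
Given d = 4, check d ≤ 12: YES.
Slack = (n − k + 1) − d = 8.
The code is NOT MDS (slack = 8 > 0).
Description: the claimed parameters are [22, 11, 4]_4; such a code would be non-MDS.


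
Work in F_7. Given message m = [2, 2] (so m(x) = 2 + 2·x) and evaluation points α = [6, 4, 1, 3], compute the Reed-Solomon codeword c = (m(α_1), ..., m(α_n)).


c = [0, 3, 4, 1]

Message polynomial: m(x) = 2 + 2·x (mod 7).
For each evaluation point α_i, compute m(α_i) mod 7:
  α_1 = 6: Horner steps 2 → 0, so m(6) = 0.
  α_2 = 4: Horner steps 2 → 3, so m(4) = 3.
  α_3 = 1: Horner steps 2 → 4, so m(1) = 4.
  α_4 = 3: Horner steps 2 → 1, so m(3) = 1.
Codeword c = [0, 3, 4, 1] ∈ F_7^4.


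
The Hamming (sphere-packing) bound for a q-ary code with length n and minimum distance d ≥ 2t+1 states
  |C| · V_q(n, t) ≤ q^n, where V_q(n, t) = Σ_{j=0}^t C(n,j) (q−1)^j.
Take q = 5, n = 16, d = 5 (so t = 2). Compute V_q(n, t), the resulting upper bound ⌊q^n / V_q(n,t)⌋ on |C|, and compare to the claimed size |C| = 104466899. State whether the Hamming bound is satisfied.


V_q(n, t) = 1985, q^n = 152587890625, Hamming bound = 76870473, |C| = 104466899 > bound (violated).

Step 1: Compute V_q(n, t) = Σ_{j=0}^2 C(n, j) (q−1)^j.
  j = 0: C(16,0)·(4)^0 = 1·1 = 1.
  j = 1: C(16,1)·(4)^1 = 16·4 = 64.
  j = 2: C(16,2)·(4)^2 = 120·16 = 1920.
  V_q(n, t) = 1 + 64 + 1920 = 1985.
Step 2: q^n = 5^16 = 152587890625.
Step 3: Hamming bound ⌊q^n / V_q(n,t)⌋ = ⌊152587890625/1985⌋ = 76870473.
Step 4: Compare |C| = 104466899 to 76870473: violated.
The claimed |C| lies above the Hamming bound, so no 5-ary code of length 16 with d ≥ 5 can have 104466899 codewords.


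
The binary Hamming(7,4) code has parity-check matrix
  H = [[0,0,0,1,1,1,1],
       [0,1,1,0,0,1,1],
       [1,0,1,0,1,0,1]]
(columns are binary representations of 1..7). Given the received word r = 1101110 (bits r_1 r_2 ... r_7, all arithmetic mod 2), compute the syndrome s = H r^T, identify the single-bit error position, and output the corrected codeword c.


s = (1, 0, 0)^T, error position = 4, corrected codeword c = 1100110

Compute s = H r^T mod 2 one row at a time:
  s_1 = 1 + 1 + 1 + 0 = 3 ≡ 1 (mod 2).
  s_2 = 1 + 0 + 1 + 0 = 2 ≡ 0 (mod 2).
  s_3 = 1 + 0 + 1 + 0 = 2 ≡ 0 (mod 2).
s = (1, 0, 0)^T — this equals column 4 of H (binary 100), so error is at position 4.
Correct: flip bit 4 of r = 1101110 to get c = 1100110.


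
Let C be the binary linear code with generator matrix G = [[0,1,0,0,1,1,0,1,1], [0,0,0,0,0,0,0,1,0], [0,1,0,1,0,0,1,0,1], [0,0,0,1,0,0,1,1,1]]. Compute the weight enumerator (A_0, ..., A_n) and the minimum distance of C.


Weight distribution: A_0 = 1, A_1 = 2, A_2 = 1, A_3 = 2, A_4 = 5, A_5 = 4, A_6 = 1. Minimum distance d = 1.

Enumerate all 2^4 = 16 messages m ∈ F_2^4.
For each, compute codeword c = mG in F_2^9, then tally its weight.
  m = 0000 → c = 000000000, weight = 0.
  m = 1000 → c = 010011011, weight = 5.
  m = 0100 → c = 000000010, weight = 1.
  m = 1100 → c = 010011001, weight = 4.
  m = 0010 → c = 010100101, weight = 4.
  m = 1010 → c = 000111110, weight = 5.
  m = 0110 → c = 010100111, weight = 5.
  m = 1110 → c = 000111100, weight = 4.
  m = 0001 → c = 000100111, weight = 4.
  m = 1001 → c = 010111100, weight = 5.
  m = 0101 → c = 000100101, weight = 3.
  m = 1101 → c = 010111110, weight = 6.
  m = 0011 → c = 010000010, weight = 2.
  m = 1011 → c = 000011001, weight = 3.
  m = 0111 → c = 010000000, weight = 1.
  m = 1111 → c = 000011011, weight = 4.
Tally weights:
  weight 0: 1 codewords.
  weight 1: 2 codewords.
  weight 2: 1 codewords.
  weight 3: 2 codewords.
  weight 4: 5 codewords.
  weight 5: 4 codewords.
  weight 6: 1 codewords.
Minimum distance d = smallest w > 0 with A_w > 0 = 1.
Sanity: Σ A_w = 16 = 2^4 = 16 ✓.


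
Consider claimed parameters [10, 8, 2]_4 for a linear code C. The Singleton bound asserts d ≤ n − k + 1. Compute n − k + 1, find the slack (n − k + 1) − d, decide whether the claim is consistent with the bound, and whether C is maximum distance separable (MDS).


Singleton RHS = n − k + 1 = 3, slack = 1, bound satisfied, not MDS.

Singleton bound: d ≤ n − k + 1.
Here n = 10, k = 8, so n − k + 1 = 3.
Given d = 2, check d ≤ 3: YES.
Slack = (n − k + 1) − d = 1.
The code is NOT MDS (slack = 1 > 0).
Description: the claimed parameters are [10, 8, 2]_4; such a code would be non-MDS.


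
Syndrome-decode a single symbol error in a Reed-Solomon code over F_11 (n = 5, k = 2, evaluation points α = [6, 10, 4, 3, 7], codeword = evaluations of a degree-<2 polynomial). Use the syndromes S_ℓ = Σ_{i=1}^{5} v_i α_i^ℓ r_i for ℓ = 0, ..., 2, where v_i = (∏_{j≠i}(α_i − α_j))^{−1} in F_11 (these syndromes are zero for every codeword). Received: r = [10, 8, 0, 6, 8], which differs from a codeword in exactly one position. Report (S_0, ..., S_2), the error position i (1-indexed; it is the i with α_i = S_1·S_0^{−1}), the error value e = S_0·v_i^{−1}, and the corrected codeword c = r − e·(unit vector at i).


S = (6, 9, 8), error at position 5, error magnitude e = 4, c = [10, 8, 0, 6, 4].

Step 1: column multipliers v_i = (∏_{j≠i}(α_i − α_j))^{−1} mod 11.
  i = 1 (α = 6): (6−10)(6−4)(6−3)(6−7) = (−4)·2·3·(−1) = 24 ≡ 2, so v_1 = 2^{−1} = 6 (mod 11).
  i = 2 (α = 10): (10−6)(10−4)(10−3)(10−7) = 4·6·7·3 = 504 ≡ 9, so v_2 = 9^{−1} = 5 (mod 11).
  i = 3 (α = 4): (4−6)(4−10)(4−3)(4−7) = (−2)·(−6)·1·(−3) = −36 ≡ 8, so v_3 = 8^{−1} = 7 (mod 11).
  i = 4 (α = 3): (3−6)(3−10)(3−4)(3−7) = (−3)·(−7)·(−1)·(−4) = 84 ≡ 7, so v_4 = 7^{−1} = 8 (mod 11).
  i = 5 (α = 7): (7−6)(7−10)(7−4)(7−3) = 1·(−3)·3·4 = −36 ≡ 8, so v_5 = 8^{−1} = 7 (mod 11).
  v = [6, 5, 7, 8, 7].
Step 2: syndromes of r = [10, 8, 0, 6, 8] (all sums mod 11).
  S_0 = Σ v_i r_i = 6·10 + 5·8 + 7·0 + 8·6 + 7·8 = 204 ≡ 6.
  S_1 = Σ v_i α_i r_i = 6·6·10 + 5·10·8 + 7·4·0 + 8·3·6 + 7·7·8 = 1296 ≡ 9.
  α_i^2 mod 11 = [3, 1, 5, 9, 5].
  S_2 = Σ v_i α_i^2 r_i = 6·3·10 + 5·1·8 + 7·5·0 + 8·9·6 + 7·5·8 = 932 ≡ 8.
  S = (6, 9, 8) ≠ 0, so r is not a codeword (an error is present).
Step 3: locate the error. For a single error e at position i, S_ℓ = v_i·e·α_i^ℓ, so α_err = S_1/S_0.
  S_0^{−1} = 6^{−1} = 2 (mod 11), so α_err = 9·2 = 18 ≡ 7 = α_5. Error position i = 5.
  Consistency check: S_2/S_1 = 8·5 = 40 ≡ 7 = α_err ✓ (single-error assumption holds).
Step 4: error magnitude e = S_0/v_5 = S_0·∏_{j≠5}(α_5 − α_j) = 6·8 = 48 ≡ 4 (mod 11).
Step 5: correct position 5: c_5 = r_5 − e = 8 − 4 ≡ 4 (mod 11). Hence c = [10, 8, 0, 6, 4].
  Check: interpolating c through the α_i gives m(x) = 2 + 5·x (degree < 2) with m(α_i) = c_i for every i, so c is indeed a codeword.


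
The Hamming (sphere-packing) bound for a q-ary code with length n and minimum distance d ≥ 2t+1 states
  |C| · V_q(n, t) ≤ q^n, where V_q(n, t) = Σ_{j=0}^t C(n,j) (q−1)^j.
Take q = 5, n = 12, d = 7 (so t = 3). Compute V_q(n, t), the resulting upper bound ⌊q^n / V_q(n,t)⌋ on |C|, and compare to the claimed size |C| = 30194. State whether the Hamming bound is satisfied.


V_q(n, t) = 15185, q^n = 244140625, Hamming bound = 16077, |C| = 30194 > bound (violated).

Step 1: Compute V_q(n, t) = Σ_{j=0}^3 C(n, j) (q−1)^j.
  j = 0: C(12,0)·(4)^0 = 1·1 = 1.
  j = 1: C(12,1)·(4)^1 = 12·4 = 48.
  j = 2: C(12,2)·(4)^2 = 66·16 = 1056.
  j = 3: C(12,3)·(4)^3 = 220·64 = 14080.
  V_q(n, t) = 1 + 48 + 1056 + 14080 = 15185.
Step 2: q^n = 5^12 = 244140625.
Step 3: Hamming bound ⌊q^n / V_q(n,t)⌋ = ⌊244140625/15185⌋ = 16077.
Step 4: Compare |C| = 30194 to 16077: violated.
The claimed |C| lies above the Hamming bound, so no 5-ary code of length 12 with d ≥ 7 can have 30194 codewords.


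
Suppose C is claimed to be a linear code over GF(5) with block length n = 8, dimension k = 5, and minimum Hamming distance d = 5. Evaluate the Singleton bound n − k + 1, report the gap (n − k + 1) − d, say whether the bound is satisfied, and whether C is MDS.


Singleton RHS = n − k + 1 = 4, slack = -1, bound violated (no such code; not MDS).

Singleton bound: d ≤ n − k + 1.
Here n = 8, k = 5, so n − k + 1 = 4.
Given d = 5, check d ≤ 4: NO.
Slack = (n − k + 1) − d = -1.
The slack is negative: d = 5 exceeds n − k + 1 = 4 by 1, so the Singleton bound is violated and no linear [8, 5, 5]_5 code can exist. In particular it is not MDS (MDS requires d = n − k + 1 exactly).
Description: the claimed parameters are [8, 5, 5]_5; such a code would be impossible (violates the Singleton bound).


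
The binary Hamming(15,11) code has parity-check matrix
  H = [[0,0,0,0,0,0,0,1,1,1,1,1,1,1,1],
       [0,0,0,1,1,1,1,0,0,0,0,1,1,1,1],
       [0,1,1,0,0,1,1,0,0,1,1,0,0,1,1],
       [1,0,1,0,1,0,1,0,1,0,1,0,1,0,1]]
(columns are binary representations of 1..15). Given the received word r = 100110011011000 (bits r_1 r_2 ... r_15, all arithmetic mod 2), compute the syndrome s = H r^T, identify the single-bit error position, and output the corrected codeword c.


s = (0, 1, 1, 0)^T, error position = 6, corrected codeword c = 100111011011000

Compute s = H r^T mod 2 one row at a time:
  s_1 = 1 + 1 + 0 + 1 + 1 + 0 + 0 + 0 = 4 ≡ 0 (mod 2).
  s_2 = 1 + 1 + 0 + 0 + 1 + 0 + 0 + 0 = 3 ≡ 1 (mod 2).
  s_3 = 0 + 0 + 0 + 0 + 0 + 1 + 0 + 0 = 1 ≡ 1 (mod 2).
  s_4 = 1 + 0 + 1 + 0 + 1 + 1 + 0 + 0 = 4 ≡ 0 (mod 2).
s = (0, 1, 1, 0)^T — this equals column 6 of H (binary 0110), so error is at position 6.
Correct: flip bit 6 of r = 100110011011000 to get c = 100111011011000.


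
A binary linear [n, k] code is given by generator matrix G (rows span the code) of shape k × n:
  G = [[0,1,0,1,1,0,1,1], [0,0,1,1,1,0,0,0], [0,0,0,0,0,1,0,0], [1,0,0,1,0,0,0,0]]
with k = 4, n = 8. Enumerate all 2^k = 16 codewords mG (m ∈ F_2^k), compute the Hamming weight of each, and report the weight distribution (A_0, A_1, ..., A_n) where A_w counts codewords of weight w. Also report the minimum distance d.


Weight distribution: A_0 = 1, A_1 = 1, A_2 = 1, A_3 = 3, A_4 = 3, A_5 = 3, A_6 = 3, A_7 = 1. Minimum distance d = 1.

Enumerate all 2^4 = 16 messages m ∈ F_2^4.
For each, compute codeword c = mG in F_2^8, then tally its weight.
  m = 0000 → c = 00000000, weight = 0.
  m = 1000 → c = 01011011, weight = 5.
  m = 0100 → c = 00111000, weight = 3.
  m = 1100 → c = 01100011, weight = 4.
  m = 0010 → c = 00000100, weight = 1.
  m = 1010 → c = 01011111, weight = 6.
  m = 0110 → c = 00111100, weight = 4.
  m = 1110 → c = 01100111, weight = 5.
  m = 0001 → c = 10010000, weight = 2.
  m = 1001 → c = 11001011, weight = 5.
  m = 0101 → c = 10101000, weight = 3.
  m = 1101 → c = 11110011, weight = 6.
  m = 0011 → c = 10010100, weight = 3.
  m = 1011 → c = 11001111, weight = 6.
  m = 0111 → c = 10101100, weight = 4.
  m = 1111 → c = 11110111, weight = 7.
Tally weights:
  weight 0: 1 codewords.
  weight 1: 1 codewords.
  weight 2: 1 codewords.
  weight 3: 3 codewords.
  weight 4: 3 codewords.
  weight 5: 3 codewords.
  weight 6: 3 codewords.
  weight 7: 1 codewords.
Minimum distance d = smallest w > 0 with A_w > 0 = 1.
Sanity: Σ A_w = 16 = 2^4 = 16 ✓.


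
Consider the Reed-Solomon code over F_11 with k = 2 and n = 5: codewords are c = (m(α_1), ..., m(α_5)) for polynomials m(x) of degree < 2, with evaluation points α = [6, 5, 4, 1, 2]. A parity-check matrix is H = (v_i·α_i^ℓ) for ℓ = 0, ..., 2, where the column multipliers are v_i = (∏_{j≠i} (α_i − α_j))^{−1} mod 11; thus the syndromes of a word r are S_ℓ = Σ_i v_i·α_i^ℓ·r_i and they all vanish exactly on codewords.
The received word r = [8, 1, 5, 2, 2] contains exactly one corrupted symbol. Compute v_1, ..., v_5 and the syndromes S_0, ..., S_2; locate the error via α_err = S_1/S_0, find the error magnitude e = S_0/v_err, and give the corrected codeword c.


S = (8, 8, 8), error at position 4, error magnitude e = 7, c = [8, 1, 5, 6, 2].

Step 1: column multipliers v_i = (∏_{j≠i}(α_i − α_j))^{−1} mod 11.
  i = 1 (α = 6): (6−5)(6−4)(6−1)(6−2) = 1·2·5·4 = 40 ≡ 7, so v_1 = 7^{−1} = 8 (mod 11).
  i = 2 (α = 5): (5−6)(5−4)(5−1)(5−2) = (−1)·1·4·3 = −12 ≡ 10, so v_2 = 10^{−1} = 10 (mod 11).
  i = 3 (α = 4): (4−6)(4−5)(4−1)(4−2) = (−2)·(−1)·3·2 = 12 ≡ 1, so v_3 = 1^{−1} = 1 (mod 11).
  i = 4 (α = 1): (1−6)(1−5)(1−4)(1−2) = (−5)·(−4)·(−3)·(−1) = 60 ≡ 5, so v_4 = 5^{−1} = 9 (mod 11).
  i = 5 (α = 2): (2−6)(2−5)(2−4)(2−1) = (−4)·(−3)·(−2)·1 = −24 ≡ 9, so v_5 = 9^{−1} = 5 (mod 11).
  v = [8, 10, 1, 9, 5].
Step 2: syndromes of r = [8, 1, 5, 2, 2] (all sums mod 11).
  S_0 = Σ v_i r_i = 8·8 + 10·1 + 1·5 + 9·2 + 5·2 = 107 ≡ 8.
  S_1 = Σ v_i α_i r_i = 8·6·8 + 10·5·1 + 1·4·5 + 9·1·2 + 5·2·2 = 492 ≡ 8.
  α_i^2 mod 11 = [3, 3, 5, 1, 4].
  S_2 = Σ v_i α_i^2 r_i = 8·3·8 + 10·3·1 + 1·5·5 + 9·1·2 + 5·4·2 = 305 ≡ 8.
  S = (8, 8, 8) ≠ 0, so r is not a codeword (an error is present).
Step 3: locate the error. For a single error e at position i, S_ℓ = v_i·e·α_i^ℓ, so α_err = S_1/S_0.
  S_0^{−1} = 8^{−1} = 7 (mod 11), so α_err = 8·7 = 56 ≡ 1 = α_4. Error position i = 4.
  Consistency check: S_2/S_1 = 8·7 = 56 ≡ 1 = α_err ✓ (single-error assumption holds).
Step 4: error magnitude e = S_0/v_4 = S_0·∏_{j≠4}(α_4 − α_j) = 8·5 = 40 ≡ 7 (mod 11).
Step 5: correct position 4: c_4 = r_4 − e = 2 − 7 ≡ 6 (mod 11). Hence c = [8, 1, 5, 6, 2].
  Check: interpolating c through the α_i gives m(x) = 10 + 7·x (degree < 2) with m(α_i) = c_i for every i, so c is indeed a codeword.


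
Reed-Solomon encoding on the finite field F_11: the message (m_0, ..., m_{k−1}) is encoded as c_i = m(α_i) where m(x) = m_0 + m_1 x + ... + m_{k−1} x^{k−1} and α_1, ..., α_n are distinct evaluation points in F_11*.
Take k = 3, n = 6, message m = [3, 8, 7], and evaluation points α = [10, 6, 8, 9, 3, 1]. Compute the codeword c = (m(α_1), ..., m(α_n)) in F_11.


c = [2, 6, 9, 4, 2, 7]

Message polynomial: m(x) = 3 + 8·x + 7·x^2 (mod 11).
For each evaluation point α_i, compute m(α_i) mod 11:
  α_1 = 10: Horner steps 7 → 1 → 2, so m(10) = 2.
  α_2 = 6: Horner steps 7 → 6 → 6, so m(6) = 6.
  α_3 = 8: Horner steps 7 → 9 → 9, so m(8) = 9.
  α_4 = 9: Horner steps 7 → 5 → 4, so m(9) = 4.
  α_5 = 3: Horner steps 7 → 7 → 2, so m(3) = 2.
  α_6 = 1: Horner steps 7 → 4 → 7, so m(1) = 7.
Codeword c = [2, 6, 9, 4, 2, 7] ∈ F_11^6.


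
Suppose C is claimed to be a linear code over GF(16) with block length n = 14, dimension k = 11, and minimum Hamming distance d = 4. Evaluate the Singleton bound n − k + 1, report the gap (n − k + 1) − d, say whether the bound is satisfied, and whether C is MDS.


Singleton RHS = n − k + 1 = 4, slack = 0, bound satisfied, MDS.

Singleton bound: d ≤ n − k + 1.
Here n = 14, k = 11, so n − k + 1 = 4.
Given d = 4, check d ≤ 4: YES.
Slack = (n − k + 1) − d = 0.
The code is MDS (slack = 0).
Description: the claimed parameters are [14, 11, 4]_16; such a code would be MDS (meets Singleton bound).


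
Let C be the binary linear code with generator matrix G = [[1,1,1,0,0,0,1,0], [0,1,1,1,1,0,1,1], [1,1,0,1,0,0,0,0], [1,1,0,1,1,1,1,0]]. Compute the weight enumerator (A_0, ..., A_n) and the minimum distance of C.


Weight distribution: A_0 = 1, A_3 = 4, A_4 = 5, A_5 = 4, A_6 = 2. Minimum distance d = 3.

Enumerate all 2^4 = 16 messages m ∈ F_2^4.
For each, compute codeword c = mG in F_2^8, then tally its weight.
  m = 0000 → c = 00000000, weight = 0.
  m = 1000 → c = 11100010, weight = 4.
  m = 0100 → c = 01111011, weight = 6.
  m = 1100 → c = 10011001, weight = 4.
  m = 0010 → c = 11010000, weight = 3.
  m = 1010 → c = 00110010, weight = 3.
  m = 0110 → c = 10101011, weight = 5.
  m = 1110 → c = 01001001, weight = 3.
  m = 0001 → c = 11011110, weight = 6.
  m = 1001 → c = 00111100, weight = 4.
  m = 0101 → c = 10100101, weight = 4.
  m = 1101 → c = 01000111, weight = 4.
  m = 0011 → c = 00001110, weight = 3.
  m = 1011 → c = 11101100, weight = 5.
  m = 0111 → c = 01110101, weight = 5.
  m = 1111 → c = 10010111, weight = 5.
Tally weights:
  weight 0: 1 codewords.
  weight 3: 4 codewords.
  weight 4: 5 codewords.
  weight 5: 4 codewords.
  weight 6: 2 codewords.
Minimum distance d = smallest w > 0 with A_w > 0 = 3.
Sanity: Σ A_w = 16 = 2^4 = 16 ✓.


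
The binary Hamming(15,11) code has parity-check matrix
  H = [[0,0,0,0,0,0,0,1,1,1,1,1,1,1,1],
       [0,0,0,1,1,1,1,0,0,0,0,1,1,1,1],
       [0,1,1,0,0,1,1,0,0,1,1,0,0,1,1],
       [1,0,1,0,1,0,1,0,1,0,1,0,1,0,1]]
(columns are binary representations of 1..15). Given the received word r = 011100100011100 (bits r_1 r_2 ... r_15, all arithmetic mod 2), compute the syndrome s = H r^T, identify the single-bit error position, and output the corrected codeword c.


s = (1, 0, 0, 0)^T, error position = 8, corrected codeword c = 011100110011100

Compute s = H r^T mod 2 one row at a time:
  s_1 = 0 + 0 + 0 + 1 + 1 + 1 + 0 + 0 = 3 ≡ 1 (mod 2).
  s_2 = 1 + 0 + 0 + 1 + 1 + 1 + 0 + 0 = 4 ≡ 0 (mod 2).
  s_3 = 1 + 1 + 0 + 1 + 0 + 1 + 0 + 0 = 4 ≡ 0 (mod 2).
  s_4 = 0 + 1 + 0 + 1 + 0 + 1 + 1 + 0 = 4 ≡ 0 (mod 2).
s = (1, 0, 0, 0)^T — this equals column 8 of H (binary 1000), so error is at position 8.
Correct: flip bit 8 of r = 011100100011100 to get c = 011100110011100.


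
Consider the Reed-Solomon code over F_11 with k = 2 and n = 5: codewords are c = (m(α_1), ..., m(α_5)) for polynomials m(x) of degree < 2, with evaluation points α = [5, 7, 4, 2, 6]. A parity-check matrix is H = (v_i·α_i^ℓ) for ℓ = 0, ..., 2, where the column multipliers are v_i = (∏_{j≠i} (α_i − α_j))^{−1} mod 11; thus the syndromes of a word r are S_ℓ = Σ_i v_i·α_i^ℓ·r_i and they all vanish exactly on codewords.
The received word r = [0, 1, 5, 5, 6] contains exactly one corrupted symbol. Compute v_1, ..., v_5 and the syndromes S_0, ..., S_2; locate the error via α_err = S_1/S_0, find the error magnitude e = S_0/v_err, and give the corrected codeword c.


S = (10, 9, 7), error at position 4, error magnitude e = 1, c = [0, 1, 5, 4, 6].

Step 1: column multipliers v_i = (∏_{j≠i}(α_i − α_j))^{−1} mod 11.
  i = 1 (α = 5): (5−7)(5−4)(5−2)(5−6) = (−2)·1·3·(−1) = 6 ≡ 6, so v_1 = 6^{−1} = 2 (mod 11).
  i = 2 (α = 7): (7−5)(7−4)(7−2)(7−6) = 2·3·5·1 = 30 ≡ 8, so v_2 = 8^{−1} = 7 (mod 11).
  i = 3 (α = 4): (4−5)(4−7)(4−2)(4−6) = (−1)·(−3)·2·(−2) = −12 ≡ 10, so v_3 = 10^{−1} = 10 (mod 11).
  i = 4 (α = 2): (2−5)(2−7)(2−4)(2−6) = (−3)·(−5)·(−2)·(−4) = 120 ≡ 10, so v_4 = 10^{−1} = 10 (mod 11).
  i = 5 (α = 6): (6−5)(6−7)(6−4)(6−2) = 1·(−1)·2·4 = −8 ≡ 3, so v_5 = 3^{−1} = 4 (mod 11).
  v = [2, 7, 10, 10, 4].
Step 2: syndromes of r = [0, 1, 5, 5, 6] (all sums mod 11).
  S_0 = Σ v_i r_i = 2·0 + 7·1 + 10·5 + 10·5 + 4·6 = 131 ≡ 10.
  S_1 = Σ v_i α_i r_i = 2·5·0 + 7·7·1 + 10·4·5 + 10·2·5 + 4·6·6 = 493 ≡ 9.
  α_i^2 mod 11 = [3, 5, 5, 4, 3].
  S_2 = Σ v_i α_i^2 r_i = 2·3·0 + 7·5·1 + 10·5·5 + 10·4·5 + 4·3·6 = 557 ≡ 7.
  S = (10, 9, 7) ≠ 0, so r is not a codeword (an error is present).
Step 3: locate the error. For a single error e at position i, S_ℓ = v_i·e·α_i^ℓ, so α_err = S_1/S_0.
  S_0^{−1} = 10^{−1} = 10 (mod 11), so α_err = 9·10 = 90 ≡ 2 = α_4. Error position i = 4.
  Consistency check: S_2/S_1 = 7·5 = 35 ≡ 2 = α_err ✓ (single-error assumption holds).
Step 4: error magnitude e = S_0/v_4 = S_0·∏_{j≠4}(α_4 − α_j) = 10·10 = 100 ≡ 1 (mod 11).
Step 5: correct position 4: c_4 = r_4 − e = 5 − 1 ≡ 4 (mod 11). Hence c = [0, 1, 5, 4, 6].
  Check: interpolating c through the α_i gives m(x) = 3 + 6·x (degree < 2) with m(α_i) = c_i for every i, so c is indeed a codeword.


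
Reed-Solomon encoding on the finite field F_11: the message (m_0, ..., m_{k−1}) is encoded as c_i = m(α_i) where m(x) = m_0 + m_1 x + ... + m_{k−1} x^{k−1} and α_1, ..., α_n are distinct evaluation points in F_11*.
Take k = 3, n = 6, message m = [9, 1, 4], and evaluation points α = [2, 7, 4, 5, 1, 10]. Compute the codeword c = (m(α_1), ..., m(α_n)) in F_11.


c = [5, 3, 0, 4, 3, 1]

Message polynomial: m(x) = 9 + 1·x + 4·x^2 (mod 11).
For each evaluation point α_i, compute m(α_i) mod 11:
  α_1 = 2: Horner steps 4 → 9 → 5, so m(2) = 5.
  α_2 = 7: Horner steps 4 → 7 → 3, so m(7) = 3.
  α_3 = 4: Horner steps 4 → 6 → 0, so m(4) = 0.
  α_4 = 5: Horner steps 4 → 10 → 4, so m(5) = 4.
  α_5 = 1: Horner steps 4 → 5 → 3, so m(1) = 3.
  α_6 = 10: Horner steps 4 → 8 → 1, so m(10) = 1.
Codeword c = [5, 3, 0, 4, 3, 1] ∈ F_11^6.


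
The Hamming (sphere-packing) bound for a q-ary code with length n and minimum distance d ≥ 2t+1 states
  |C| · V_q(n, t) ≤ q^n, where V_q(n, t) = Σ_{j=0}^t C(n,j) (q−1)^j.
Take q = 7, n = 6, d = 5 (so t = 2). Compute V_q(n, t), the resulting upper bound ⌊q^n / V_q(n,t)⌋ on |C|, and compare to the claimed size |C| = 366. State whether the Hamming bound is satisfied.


V_q(n, t) = 577, q^n = 117649, Hamming bound = 203, |C| = 366 > bound (violated).

Step 1: Compute V_q(n, t) = Σ_{j=0}^2 C(n, j) (q−1)^j.
  j = 0: C(6,0)·(6)^0 = 1·1 = 1.
  j = 1: C(6,1)·(6)^1 = 6·6 = 36.
  j = 2: C(6,2)·(6)^2 = 15·36 = 540.
  V_q(n, t) = 1 + 36 + 540 = 577.
Step 2: q^n = 7^6 = 117649.
Step 3: Hamming bound ⌊q^n / V_q(n,t)⌋ = ⌊117649/577⌋ = 203.
Step 4: Compare |C| = 366 to 203: violated.
The claimed |C| lies above the Hamming bound, so no 7-ary code of length 6 with d ≥ 5 can have 366 codewords.


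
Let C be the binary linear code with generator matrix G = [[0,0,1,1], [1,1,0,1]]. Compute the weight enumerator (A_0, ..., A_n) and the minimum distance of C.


Weight distribution: A_0 = 1, A_2 = 1, A_3 = 2. Minimum distance d = 2.

Enumerate all 2^2 = 4 messages m ∈ F_2^2.
For each, compute codeword c = mG in F_2^4, then tally its weight.
  m = 00 → c = 0000, weight = 0.
  m = 10 → c = 0011, weight = 2.
  m = 01 → c = 1101, weight = 3.
  m = 11 → c = 1110, weight = 3.
Tally weights:
  weight 0: 1 codewords.
  weight 2: 1 codewords.
  weight 3: 2 codewords.
Minimum distance d = smallest w > 0 with A_w > 0 = 2.
Sanity: Σ A_w = 4 = 2^2 = 4 ✓.


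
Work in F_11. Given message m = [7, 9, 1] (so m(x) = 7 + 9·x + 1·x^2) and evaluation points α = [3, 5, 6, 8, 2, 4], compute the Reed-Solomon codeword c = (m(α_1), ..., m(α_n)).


c = [10, 0, 9, 0, 7, 4]

Message polynomial: m(x) = 7 + 9·x + 1·x^2 (mod 11).
For each evaluation point α_i, compute m(α_i) mod 11:
  α_1 = 3: Horner steps 1 → 1 → 10, so m(3) = 10.
  α_2 = 5: Horner steps 1 → 3 → 0, so m(5) = 0.
  α_3 = 6: Horner steps 1 → 4 → 9, so m(6) = 9.
  α_4 = 8: Horner steps 1 → 6 → 0, so m(8) = 0.
  α_5 = 2: Horner steps 1 → 0 → 7, so m(2) = 7.
  α_6 = 4: Horner steps 1 → 2 → 4, so m(4) = 4.
Codeword c = [10, 0, 9, 0, 7, 4] ∈ F_11^6.


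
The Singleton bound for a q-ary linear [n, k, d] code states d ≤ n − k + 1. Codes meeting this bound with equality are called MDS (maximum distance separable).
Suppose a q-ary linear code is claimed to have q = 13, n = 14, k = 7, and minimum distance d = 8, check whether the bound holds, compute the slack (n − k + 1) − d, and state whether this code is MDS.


Singleton RHS = n − k + 1 = 8, slack = 0, bound satisfied, MDS.

Singleton bound: d ≤ n − k + 1.
Here n = 14, k = 7, so n − k + 1 = 8.
Given d = 8, check d ≤ 8: YES.
Slack = (n − k + 1) − d = 0.
The code is MDS (slack = 0).
Description: the claimed parameters are [14, 7, 8]_13; such a code would be MDS (meets Singleton bound).


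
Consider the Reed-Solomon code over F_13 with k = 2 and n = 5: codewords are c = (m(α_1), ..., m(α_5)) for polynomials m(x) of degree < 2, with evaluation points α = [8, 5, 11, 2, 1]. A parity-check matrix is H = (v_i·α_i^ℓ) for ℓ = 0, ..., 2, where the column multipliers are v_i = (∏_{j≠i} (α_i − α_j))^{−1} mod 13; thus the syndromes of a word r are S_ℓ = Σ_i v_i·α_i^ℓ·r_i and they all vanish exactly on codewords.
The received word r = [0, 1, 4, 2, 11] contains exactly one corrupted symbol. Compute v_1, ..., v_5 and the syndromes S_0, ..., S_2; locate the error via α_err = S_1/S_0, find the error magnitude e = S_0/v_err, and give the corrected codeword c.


S = (12, 2, 9), error at position 3, error magnitude e = 5, c = [0, 1, 12, 2, 11].

Step 1: column multipliers v_i = (∏_{j≠i}(α_i − α_j))^{−1} mod 13.
  i = 1 (α = 8): (8−5)(8−11)(8−2)(8−1) = 3·(−3)·6·7 = −378 ≡ 12, so v_1 = 12^{−1} = 12 (mod 13).
  i = 2 (α = 5): (5−8)(5−11)(5−2)(5−1) = (−3)·(−6)·3·4 = 216 ≡ 8, so v_2 = 8^{−1} = 5 (mod 13).
  i = 3 (α = 11): (11−8)(11−5)(11−2)(11−1) = 3·6·9·10 = 1620 ≡ 8, so v_3 = 8^{−1} = 5 (mod 13).
  i = 4 (α = 2): (2−8)(2−5)(2−11)(2−1) = (−6)·(−3)·(−9)·1 = −162 ≡ 7, so v_4 = 7^{−1} = 2 (mod 13).
  i = 5 (α = 1): (1−8)(1−5)(1−11)(1−2) = (−7)·(−4)·(−10)·(−1) = 280 ≡ 7, so v_5 = 7^{−1} = 2 (mod 13).
  v = [12, 5, 5, 2, 2].
Step 2: syndromes of r = [0, 1, 4, 2, 11] (all sums mod 13).
  S_0 = Σ v_i r_i = 12·0 + 5·1 + 5·4 + 2·2 + 2·11 = 51 ≡ 12.
  S_1 = Σ v_i α_i r_i = 12·8·0 + 5·5·1 + 5·11·4 + 2·2·2 + 2·1·11 = 275 ≡ 2.
  α_i^2 mod 13 = [12, 12, 4, 4, 1].
  S_2 = Σ v_i α_i^2 r_i = 12·12·0 + 5·12·1 + 5·4·4 + 2·4·2 + 2·1·11 = 178 ≡ 9.
  S = (12, 2, 9) ≠ 0, so r is not a codeword (an error is present).
Step 3: locate the error. For a single error e at position i, S_ℓ = v_i·e·α_i^ℓ, so α_err = S_1/S_0.
  S_0^{−1} = 12^{−1} = 12 (mod 13), so α_err = 2·12 = 24 ≡ 11 = α_3. Error position i = 3.
  Consistency check: S_2/S_1 = 9·7 = 63 ≡ 11 = α_err ✓ (single-error assumption holds).
Step 4: error magnitude e = S_0/v_3 = S_0·∏_{j≠3}(α_3 − α_j) = 12·8 = 96 ≡ 5 (mod 13).
Step 5: correct position 3: c_3 = r_3 − e = 4 − 5 ≡ 12 (mod 13). Hence c = [0, 1, 12, 2, 11].
  Check: interpolating c through the α_i gives m(x) = 7 + 4·x (degree < 2) with m(α_i) = c_i for every i, so c is indeed a codeword.


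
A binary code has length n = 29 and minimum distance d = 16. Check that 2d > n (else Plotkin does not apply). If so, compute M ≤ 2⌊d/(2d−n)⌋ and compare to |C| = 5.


Plotkin bound M ≤ 10; given |C| = 5 ≤ bound (satisfied).

Check applicability: 2d = 32, n = 29.
2d − n = 3 > 0, so Plotkin applies.
Compute d/(2d−n) = 16/3 ≈ 5.3333.
⌊d/(2d−n)⌋ = 5.
Plotkin bound: M ≤ 2·5 = 10.
Given |C| = 5, check: satisfied.
This |C| is below the Plotkin bound.


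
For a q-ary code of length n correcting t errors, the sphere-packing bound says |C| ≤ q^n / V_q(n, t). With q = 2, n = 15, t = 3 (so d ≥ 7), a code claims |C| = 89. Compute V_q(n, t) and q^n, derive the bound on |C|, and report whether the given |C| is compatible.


V_q(n, t) = 576, q^n = 32768, Hamming bound = 56, |C| = 89 > bound (violated).

Step 1: Compute V_q(n, t) = Σ_{j=0}^3 C(n, j) (q−1)^j.
  j = 0: C(15,0)·(1)^0 = 1·1 = 1.
  j = 1: C(15,1)·(1)^1 = 15·1 = 15.
  j = 2: C(15,2)·(1)^2 = 105·1 = 105.
  j = 3: C(15,3)·(1)^3 = 455·1 = 455.
  V_q(n, t) = 1 + 15 + 105 + 455 = 576.
Step 2: q^n = 2^15 = 32768.
Step 3: Hamming bound ⌊q^n / V_q(n,t)⌋ = ⌊32768/576⌋ = 56.
Step 4: Compare |C| = 89 to 56: violated.
The claimed |C| lies above the Hamming bound, so no 2-ary code of length 15 with d ≥ 7 can have 89 codewords.


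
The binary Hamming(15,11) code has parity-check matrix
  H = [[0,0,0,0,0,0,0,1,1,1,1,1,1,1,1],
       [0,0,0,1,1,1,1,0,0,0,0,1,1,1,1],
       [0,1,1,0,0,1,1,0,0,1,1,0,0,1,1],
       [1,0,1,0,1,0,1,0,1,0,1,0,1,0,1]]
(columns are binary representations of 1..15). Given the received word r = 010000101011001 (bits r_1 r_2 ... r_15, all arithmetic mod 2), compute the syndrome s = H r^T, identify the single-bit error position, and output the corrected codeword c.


s = (0, 1, 0, 0)^T, error position = 4, corrected codeword c = 010100101011001

Compute s = H r^T mod 2 one row at a time:
  s_1 = 0 + 1 + 0 + 1 + 1 + 0 + 0 + 1 = 4 ≡ 0 (mod 2).
  s_2 = 0 + 0 + 0 + 1 + 1 + 0 + 0 + 1 = 3 ≡ 1 (mod 2).
  s_3 = 1 + 0 + 0 + 1 + 0 + 1 + 0 + 1 = 4 ≡ 0 (mod 2).
  s_4 = 0 + 0 + 0 + 1 + 1 + 1 + 0 + 1 = 4 ≡ 0 (mod 2).
s = (0, 1, 0, 0)^T — this equals column 4 of H (binary 0100), so error is at position 4.
Correct: flip bit 4 of r = 010000101011001 to get c = 010100101011001.


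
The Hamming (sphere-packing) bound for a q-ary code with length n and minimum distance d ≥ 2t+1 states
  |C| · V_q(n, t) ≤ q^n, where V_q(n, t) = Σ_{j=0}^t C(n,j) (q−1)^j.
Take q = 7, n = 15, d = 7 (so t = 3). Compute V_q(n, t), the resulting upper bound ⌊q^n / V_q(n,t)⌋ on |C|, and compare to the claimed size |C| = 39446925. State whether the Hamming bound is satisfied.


V_q(n, t) = 102151, q^n = 4747561509943, Hamming bound = 46475918, |C| = 39446925 ≤ bound (satisfied).

Step 1: Compute V_q(n, t) = Σ_{j=0}^3 C(n, j) (q−1)^j.
  j = 0: C(15,0)·(6)^0 = 1·1 = 1.
  j = 1: C(15,1)·(6)^1 = 15·6 = 90.
  j = 2: C(15,2)·(6)^2 = 105·36 = 3780.
  j = 3: C(15,3)·(6)^3 = 455·216 = 98280.
  V_q(n, t) = 1 + 90 + 3780 + 98280 = 102151.
Step 2: q^n = 7^15 = 4747561509943.
Step 3: Hamming bound ⌊q^n / V_q(n,t)⌋ = ⌊4747561509943/102151⌋ = 46475918.
Step 4: Compare |C| = 39446925 to 46475918: satisfied.
The claimed |C| lies below the Hamming bound.


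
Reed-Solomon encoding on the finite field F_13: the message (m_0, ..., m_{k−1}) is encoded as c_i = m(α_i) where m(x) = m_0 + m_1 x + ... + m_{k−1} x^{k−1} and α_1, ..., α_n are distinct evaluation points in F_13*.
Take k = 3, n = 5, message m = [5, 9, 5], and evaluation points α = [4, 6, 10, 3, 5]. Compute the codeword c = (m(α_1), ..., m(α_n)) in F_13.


c = [4, 5, 10, 12, 6]

Message polynomial: m(x) = 5 + 9·x + 5·x^2 (mod 13).
For each evaluation point α_i, compute m(α_i) mod 13:
  α_1 = 4: Horner steps 5 → 3 → 4, so m(4) = 4.
  α_2 = 6: Horner steps 5 → 0 → 5, so m(6) = 5.
  α_3 = 10: Horner steps 5 → 7 → 10, so m(10) = 10.
  α_4 = 3: Horner steps 5 → 11 → 12, so m(3) = 12.
  α_5 = 5: Horner steps 5 → 8 → 6, so m(5) = 6.
Codeword c = [4, 5, 10, 12, 6] ∈ F_13^5.


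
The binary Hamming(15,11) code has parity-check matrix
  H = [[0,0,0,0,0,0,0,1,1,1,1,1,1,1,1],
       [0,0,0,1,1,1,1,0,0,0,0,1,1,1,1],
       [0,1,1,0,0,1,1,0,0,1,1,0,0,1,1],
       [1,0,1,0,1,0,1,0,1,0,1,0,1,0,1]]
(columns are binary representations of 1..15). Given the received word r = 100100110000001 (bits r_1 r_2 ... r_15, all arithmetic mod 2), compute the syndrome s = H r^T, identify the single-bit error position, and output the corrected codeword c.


s = (0, 1, 0, 1)^T, error position = 5, corrected codeword c = 100110110000001

Compute s = H r^T mod 2 one row at a time:
  s_1 = 1 + 0 + 0 + 0 + 0 + 0 + 0 + 1 = 2 ≡ 0 (mod 2).
  s_2 = 1 + 0 + 0 + 1 + 0 + 0 + 0 + 1 = 3 ≡ 1 (mod 2).
  s_3 = 0 + 0 + 0 + 1 + 0 + 0 + 0 + 1 = 2 ≡ 0 (mod 2).
  s_4 = 1 + 0 + 0 + 1 + 0 + 0 + 0 + 1 = 3 ≡ 1 (mod 2).
s = (0, 1, 0, 1)^T — this equals column 5 of H (binary 0101), so error is at position 5.
Correct: flip bit 5 of r = 100100110000001 to get c = 100110110000001.


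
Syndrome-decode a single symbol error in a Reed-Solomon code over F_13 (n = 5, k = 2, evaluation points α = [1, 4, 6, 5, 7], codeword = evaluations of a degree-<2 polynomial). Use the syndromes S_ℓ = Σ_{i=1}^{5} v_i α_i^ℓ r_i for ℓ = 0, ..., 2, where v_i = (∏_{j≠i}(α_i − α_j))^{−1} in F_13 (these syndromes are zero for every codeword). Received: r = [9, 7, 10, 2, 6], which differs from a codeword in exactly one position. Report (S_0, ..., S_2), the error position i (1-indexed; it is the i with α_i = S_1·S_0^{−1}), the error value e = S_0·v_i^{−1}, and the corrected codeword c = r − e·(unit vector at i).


S = (4, 2, 1), error at position 5, error magnitude e = 1, c = [9, 7, 10, 2, 5].

Step 1: column multipliers v_i = (∏_{j≠i}(α_i − α_j))^{−1} mod 13.
  i = 1 (α = 1): (1−4)(1−6)(1−5)(1−7) = (−3)·(−5)·(−4)·(−6) = 360 ≡ 9, so v_1 = 9^{−1} = 3 (mod 13).
  i = 2 (α = 4): (4−1)(4−6)(4−5)(4−7) = 3·(−2)·(−1)·(−3) = −18 ≡ 8, so v_2 = 8^{−1} = 5 (mod 13).
  i = 3 (α = 6): (6−1)(6−4)(6−5)(6−7) = 5·2·1·(−1) = −10 ≡ 3, so v_3 = 3^{−1} = 9 (mod 13).
  i = 4 (α = 5): (5−1)(5−4)(5−6)(5−7) = 4·1·(−1)·(−2) = 8 ≡ 8, so v_4 = 8^{−1} = 5 (mod 13).
  i = 5 (α = 7): (7−1)(7−4)(7−6)(7−5) = 6·3·1·2 = 36 ≡ 10, so v_5 = 10^{−1} = 4 (mod 13).
  v = [3, 5, 9, 5, 4].
Step 2: syndromes of r = [9, 7, 10, 2, 6] (all sums mod 13).
  S_0 = Σ v_i r_i = 3·9 + 5·7 + 9·10 + 5·2 + 4·6 = 186 ≡ 4.
  S_1 = Σ v_i α_i r_i = 3·1·9 + 5·4·7 + 9·6·10 + 5·5·2 + 4·7·6 = 925 ≡ 2.
  α_i^2 mod 13 = [1, 3, 10, 12, 10].
  S_2 = Σ v_i α_i^2 r_i = 3·1·9 + 5·3·7 + 9·10·10 + 5·12·2 + 4·10·6 = 1392 ≡ 1.
  S = (4, 2, 1) ≠ 0, so r is not a codeword (an error is present).
Step 3: locate the error. For a single error e at position i, S_ℓ = v_i·e·α_i^ℓ, so α_err = S_1/S_0.
  S_0^{−1} = 4^{−1} = 10 (mod 13), so α_err = 2·10 = 20 ≡ 7 = α_5. Error position i = 5.
  Consistency check: S_2/S_1 = 1·7 = 7 ≡ 7 = α_err ✓ (single-error assumption holds).
Step 4: error magnitude e = S_0/v_5 = S_0·∏_{j≠5}(α_5 − α_j) = 4·10 = 40 ≡ 1 (mod 13).
Step 5: correct position 5: c_5 = r_5 − e = 6 − 1 ≡ 5 (mod 13). Hence c = [9, 7, 10, 2, 5].
  Check: interpolating c through the α_i gives m(x) = 1 + 8·x (degree < 2) with m(α_i) = c_i for every i, so c is indeed a codeword.
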